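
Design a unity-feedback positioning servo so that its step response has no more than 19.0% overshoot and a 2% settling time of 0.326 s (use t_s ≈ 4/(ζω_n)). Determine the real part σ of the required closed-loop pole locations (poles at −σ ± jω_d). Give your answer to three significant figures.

σ ≈ 12.3

The settling-time spec alone fixes σ = ζω_n = 4/t_s = 4/0.326 = 12.3.
(Overshoot then fixes ζ = 0.467 and hence ω_d = σ·√(1−ζ²)/ζ = 23.2 rad/s.)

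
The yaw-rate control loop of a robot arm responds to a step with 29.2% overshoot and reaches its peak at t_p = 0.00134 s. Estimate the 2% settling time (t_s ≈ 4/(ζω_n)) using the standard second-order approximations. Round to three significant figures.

From the overshoot, ζ = −ln(OS)/√(π²+ln²(OS)) = 0.365.
t_p = π/ω_d ⇒ ω_d = 2340 rad/s; then ω_n = ω_d/√(1−ζ²) = 2520 rad/s.
t_s ≈ 4/(ζω_n) = 4/(0.365·2520) = 0.00435 s.

t_s ≈ 0.00435 s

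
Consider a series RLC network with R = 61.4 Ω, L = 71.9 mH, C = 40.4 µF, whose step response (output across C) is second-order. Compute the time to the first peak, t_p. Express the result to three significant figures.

t_p ≈ 0.00781 s

For a series RLC circuit (capacitor voltage as output), ω_n = 1/√(LC) = 1/√(71.9 mH · 40.4 µF) = 587 rad/s.
ζ = (R/2)·√(C/L) = (61.4/2)·√(40.4 µF/71.9 mH) = 0.728.
ω_d = 587·√(1 − 0.728²) = 402 rad/s. t_p = π/ω_d = 0.00781 s.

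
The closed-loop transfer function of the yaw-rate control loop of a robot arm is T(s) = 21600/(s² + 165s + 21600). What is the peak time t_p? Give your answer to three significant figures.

ω_n = √21600 = 147 rad/s; ζ = 165/(2·147) = 0.561.
ω_d = ω_n√(1−ζ²) = 122 rad/s. Then t_p = π/ω_d = 0.0258 s.

t_p ≈ 0.0258 s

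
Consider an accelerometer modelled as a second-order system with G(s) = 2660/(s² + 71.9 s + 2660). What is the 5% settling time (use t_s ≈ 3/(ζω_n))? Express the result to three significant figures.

ω_n = √2660 = 51.6 rad/s; ζ = 71.9/(2·51.6) = 0.697.
t_s ≈ 3/(ζω_n) = 3/(0.697·51.6) = 0.0834 s.

t_s ≈ 0.0834 s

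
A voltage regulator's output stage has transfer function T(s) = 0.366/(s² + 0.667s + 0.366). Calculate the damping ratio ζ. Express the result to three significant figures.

ω_n = √0.366 = 0.605 rad/s; ζ = 0.667/(2·0.605) = 0.551.

ζ ≈ 0.551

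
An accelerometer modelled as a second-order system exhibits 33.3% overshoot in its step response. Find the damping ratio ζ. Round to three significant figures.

ζ ≈ 0.330

From %OS = 100·exp(−πζ/√(1−ζ²)), invert to get ζ = −ln(OS)/√(π² + ln²(OS)) with OS = 0.333.
−ln 0.333 = 1.100, so ζ = 1.100/√(π² + 1.209) = 0.330.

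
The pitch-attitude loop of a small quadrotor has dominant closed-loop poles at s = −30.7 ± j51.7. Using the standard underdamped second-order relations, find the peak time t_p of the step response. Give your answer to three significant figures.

t_p = π/ω_d with ω_d = 51.7 (the imaginary part), so t_p = 0.0608 s.

t_p ≈ 0.0608 s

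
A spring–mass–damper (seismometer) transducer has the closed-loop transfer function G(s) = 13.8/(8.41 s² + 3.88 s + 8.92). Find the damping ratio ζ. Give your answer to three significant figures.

Dividing through by 8.41: denominator becomes s² + 0.4614 s + 1.061.
So ω_n = √1.061 = 1.03 rad/s and ζ = 0.4614/(2·1.03) = 0.224.

ζ ≈ 0.224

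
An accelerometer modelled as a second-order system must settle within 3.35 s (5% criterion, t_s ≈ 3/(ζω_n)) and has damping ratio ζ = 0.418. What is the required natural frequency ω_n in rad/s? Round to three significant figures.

ω_n ≈ 2.14 rad/s

Rearranging t_s ≈ 3/(ζω_n) gives ω_n = 3/(ζ·t_s) = 3/(0.418 × 3.35) = 2.14 rad/s.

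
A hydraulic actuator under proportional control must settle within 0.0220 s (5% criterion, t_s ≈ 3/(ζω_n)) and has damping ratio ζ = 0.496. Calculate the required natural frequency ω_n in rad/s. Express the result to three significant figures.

Rearranging t_s ≈ 3/(ζω_n) gives ω_n = 3/(ζ·t_s) = 3/(0.496 × 0.0220) = 275 rad/s.

ω_n ≈ 275 rad/s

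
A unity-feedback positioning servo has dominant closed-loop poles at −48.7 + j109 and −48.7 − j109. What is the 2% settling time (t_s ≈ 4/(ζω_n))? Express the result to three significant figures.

t_s ≈ 0.0821 s

For poles at −σ ± jω_d, ζω_n = σ = 48.7, so t_s ≈ 4/σ = 0.0821 s.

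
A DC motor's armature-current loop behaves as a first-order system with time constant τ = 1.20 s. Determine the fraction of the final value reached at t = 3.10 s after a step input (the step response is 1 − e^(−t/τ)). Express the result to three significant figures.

y/y_∞ ≈ 0.924

y(t)/y_∞ = 1 − e^(−t/τ) = 1 − e^(−3.10/1.20) = 1 − e^(−2.58) = 0.924.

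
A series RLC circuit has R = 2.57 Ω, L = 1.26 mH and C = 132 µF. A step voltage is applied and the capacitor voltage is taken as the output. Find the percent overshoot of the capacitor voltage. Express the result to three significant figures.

For a series RLC circuit (capacitor voltage as output), ω_n = 1/√(LC) = 1/√(1.26 mH · 132 µF) = 2450 rad/s.
ζ = (R/2)·√(C/L) = (2.57/2)·√(132 µF/1.26 mH) = 0.416.
%OS = 100 e^{−πζ/√(1−ζ²)} with ζ = 0.416 gives 23.8%.

%OS ≈ 23.8%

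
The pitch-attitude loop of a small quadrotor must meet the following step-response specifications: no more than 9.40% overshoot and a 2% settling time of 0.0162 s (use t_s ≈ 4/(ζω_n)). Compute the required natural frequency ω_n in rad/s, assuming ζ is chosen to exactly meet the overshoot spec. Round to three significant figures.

From %OS = 100·exp(−πζ/√(1−ζ²)), invert to get ζ = −ln(OS)/√(π² + ln²(OS)) with OS = 0.0940.
−ln 0.0940 = 2.364, so ζ = 2.364/√(π² + 5.591) = 0.601.
Then ω_n = 4/(ζ t_s) = 4/(0.601 × 0.0162) = 411 rad/s.

ω_n ≈ 411 rad/s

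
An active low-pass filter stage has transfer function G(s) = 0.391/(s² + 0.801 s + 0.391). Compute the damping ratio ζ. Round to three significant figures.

Matching coefficients with s² + 2ζω_n s + ω_n² gives ω_n² = 0.391 ⇒ ω_n = 0.625 rad/s, and ζ = 0.801/(2ω_n) = 0.640.

ζ ≈ 0.640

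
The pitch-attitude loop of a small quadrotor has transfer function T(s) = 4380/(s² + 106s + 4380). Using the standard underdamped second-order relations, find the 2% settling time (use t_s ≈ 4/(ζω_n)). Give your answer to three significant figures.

t_s ≈ 0.0755 s

Comparing the denominator to s² + 2ζω_n s + ω_n²: ω_n = √4380 = 66.2 rad/s, and 2ζω_n = 106 so ζ = 106/(2·66.2) = 0.801.
t_s ≈ 4/(ζω_n) = 4/(0.801·66.2) = 0.0755 s.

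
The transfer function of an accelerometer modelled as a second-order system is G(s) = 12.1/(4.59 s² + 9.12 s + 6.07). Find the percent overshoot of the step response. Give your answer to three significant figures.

%OS ≈ 0.457%

Dividing through by 4.59: denominator becomes s² + 1.987 s + 1.322.
So ω_n = √1.322 = 1.15 rad/s and ζ = 1.987/(2·1.15) = 0.864.
Overshoot: exp(−π·0.864/√(1−0.864²)) = 0.00457, i.e. 0.457%.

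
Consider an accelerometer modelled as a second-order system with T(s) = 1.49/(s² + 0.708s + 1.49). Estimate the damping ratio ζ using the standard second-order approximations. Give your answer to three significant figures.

Matching coefficients with s² + 2ζω_n s + ω_n² gives ω_n² = 1.49 ⇒ ω_n = 1.22 rad/s, and ζ = 0.708/(2ω_n) = 0.290.

ζ ≈ 0.290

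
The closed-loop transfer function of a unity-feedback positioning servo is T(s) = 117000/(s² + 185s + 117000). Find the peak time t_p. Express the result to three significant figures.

ω_n = √117000 = 342 rad/s; ζ = 185/(2·342) = 0.270.
ω_d = 342·√(1 − 0.270²) = 329 rad/s. Then t_p = π/ω_d = 0.00954 s.

t_p ≈ 0.00954 s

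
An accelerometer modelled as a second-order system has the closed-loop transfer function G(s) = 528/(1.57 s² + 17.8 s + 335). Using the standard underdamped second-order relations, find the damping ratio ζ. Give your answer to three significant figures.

Dividing through by 1.57: denominator becomes s² + 11.34 s + 213.4.
So ω_n = √213.4 = 14.6 rad/s and ζ = 11.34/(2·14.6) = 0.388.

ζ ≈ 0.388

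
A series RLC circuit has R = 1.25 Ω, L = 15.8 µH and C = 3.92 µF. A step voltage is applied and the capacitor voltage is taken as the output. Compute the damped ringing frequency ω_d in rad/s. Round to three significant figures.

ω_d ≈ 121000 rad/s

For a series RLC circuit (capacitor voltage as output), ω_n = 1/√(LC) = 1/√(15.8 µH · 3.92 µF) = 127000 rad/s.
ζ = (R/2)·√(C/L) = (1.25/2)·√(3.92 µF/15.8 µH) = 0.311.
The damped frequency ω_d = ω_n√(1−ζ²) = 121000 rad/s.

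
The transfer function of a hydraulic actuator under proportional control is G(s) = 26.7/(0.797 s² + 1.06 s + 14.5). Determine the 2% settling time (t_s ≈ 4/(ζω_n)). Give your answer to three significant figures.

Dividing through by 0.797: denominator becomes s² + 1.330 s + 18.19.
So ω_n = √18.19 = 4.27 rad/s and ζ = 1.330/(2·4.27) = 0.156.
t_s ≈ 4/(ζω_n) = 6.02 s.

t_s ≈ 6.02 s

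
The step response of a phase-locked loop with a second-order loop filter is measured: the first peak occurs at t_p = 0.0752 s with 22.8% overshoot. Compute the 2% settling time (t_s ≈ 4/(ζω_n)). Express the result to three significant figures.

From the overshoot, ζ = −ln(OS)/√(π²+ln²(OS)) = 0.426.
From t_p = π/ω_d, ω_d = π/0.0752 = 41.8 rad/s, so ω_n = ω_d/√(1−ζ²) = 46.2 rad/s.
t_s ≈ 4/(ζω_n) = 4/(0.426·46.2) = 0.203 s.

t_s ≈ 0.203 s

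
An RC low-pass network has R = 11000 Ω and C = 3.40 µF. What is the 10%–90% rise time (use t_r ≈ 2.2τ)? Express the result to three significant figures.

τ = RC = 11000 × 3.40 µF = 0.0374 s.
t_r ≈ 2.2τ = 0.0823 s.

t_r ≈ 0.0823 s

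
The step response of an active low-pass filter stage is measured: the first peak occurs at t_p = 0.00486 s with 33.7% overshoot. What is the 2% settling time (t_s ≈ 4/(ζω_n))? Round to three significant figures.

The overshoot fixes ζ = −ln(OS)/√(π²+ln²(OS)) = 0.327.
t_p = π/ω_d ⇒ ω_d = 646 rad/s; then ω_n = ω_d/√(1−ζ²) = 684 rad/s.
t_s ≈ 4/(ζω_n) = 4/(0.327·684) = 0.0179 s.

t_s ≈ 0.0179 s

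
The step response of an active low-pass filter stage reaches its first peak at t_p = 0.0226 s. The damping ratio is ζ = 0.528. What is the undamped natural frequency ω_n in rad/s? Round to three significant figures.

Peak time t_p = π/ω_d, so ω_d = π/t_p = π/0.0226 = 139 rad/s.
ω_n = ω_d/√(1−ζ²) = 139/√0.721 = 164 rad/s.

ω_n ≈ 164 rad/s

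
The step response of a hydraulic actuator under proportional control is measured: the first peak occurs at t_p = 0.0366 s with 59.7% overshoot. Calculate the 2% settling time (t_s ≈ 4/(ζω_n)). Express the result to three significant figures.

ζ from %OS: ζ = |ln 0.597|/√(π²+ln²0.597) = 0.162.
t_p = π/ω_d ⇒ ω_d = 85.8 rad/s; then ω_n = ω_d/√(1−ζ²) = 87.0 rad/s.
t_s ≈ 4/(ζω_n) = 4/(0.162·87.0) = 0.284 s.

t_s ≈ 0.284 s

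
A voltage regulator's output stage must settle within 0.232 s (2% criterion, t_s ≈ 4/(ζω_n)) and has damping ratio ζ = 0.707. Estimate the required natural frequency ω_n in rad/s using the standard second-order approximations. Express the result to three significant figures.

ω_n ≈ 24.4 rad/s

Rearranging t_s ≈ 4/(ζω_n) gives ω_n = 4/(ζ·t_s) = 4/(0.707 × 0.232) = 24.4 rad/s.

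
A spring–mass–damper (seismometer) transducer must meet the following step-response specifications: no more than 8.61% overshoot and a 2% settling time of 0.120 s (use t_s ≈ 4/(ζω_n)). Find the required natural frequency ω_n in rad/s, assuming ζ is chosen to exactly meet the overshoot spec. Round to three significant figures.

ω_n ≈ 54.2 rad/s

From %OS = 100·exp(−πζ/√(1−ζ²)), invert to get ζ = −ln(OS)/√(π² + ln²(OS)) with OS = 0.0861.
−ln 0.0861 = 2.452, so ζ = 2.452/√(π² + 6.014) = 0.615.
Then ω_n = 4/(ζ t_s) = 4/(0.615 × 0.120) = 54.2 rad/s.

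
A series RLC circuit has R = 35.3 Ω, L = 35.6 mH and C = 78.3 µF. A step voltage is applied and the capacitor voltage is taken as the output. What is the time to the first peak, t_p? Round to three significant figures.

For a series RLC circuit (capacitor voltage as output), ω_n = 1/√(LC) = 1/√(35.6 mH · 78.3 µF) = 599 rad/s.
ζ = (R/2)·√(C/L) = (35.3/2)·√(78.3 µF/35.6 mH) = 0.828.
ω_d = ω_n√(1−ζ²) = 336 rad/s. t_p = π/ω_d = 0.00935 s.

t_p ≈ 0.00935 s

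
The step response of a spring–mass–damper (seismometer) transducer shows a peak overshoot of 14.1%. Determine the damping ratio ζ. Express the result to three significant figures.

Inverting the overshoot relation: ζ = |ln 0.141|/√(π² + ln²0.141) = 0.529.

ζ ≈ 0.529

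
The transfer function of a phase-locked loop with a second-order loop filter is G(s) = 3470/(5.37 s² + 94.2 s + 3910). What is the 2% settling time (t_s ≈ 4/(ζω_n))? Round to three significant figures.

Dividing through by 5.37: denominator becomes s² + 17.54 s + 728.1.
So ω_n = √728.1 = 27.0 rad/s and ζ = 17.54/(2·27.0) = 0.325.
t_s ≈ 4/(ζω_n) = 0.456 s.

t_s ≈ 0.456 s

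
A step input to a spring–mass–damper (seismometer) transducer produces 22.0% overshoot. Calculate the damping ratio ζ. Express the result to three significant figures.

ζ ≈ 0.434

From %OS = 100·exp(−πζ/√(1−ζ²)), invert to get ζ = −ln(OS)/√(π² + ln²(OS)) with OS = 0.220.
−ln 0.220 = 1.514, so ζ = 1.514/√(π² + 2.293) = 0.434.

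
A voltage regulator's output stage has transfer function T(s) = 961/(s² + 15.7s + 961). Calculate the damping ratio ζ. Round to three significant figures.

Matching coefficients with s² + 2ζω_n s + ω_n² gives ω_n² = 961 ⇒ ω_n = 31.0 rad/s, and ζ = 15.7/(2ω_n) = 0.253.

ζ ≈ 0.253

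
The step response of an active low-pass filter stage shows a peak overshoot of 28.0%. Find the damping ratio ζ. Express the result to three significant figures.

From %OS = 100·exp(−πζ/√(1−ζ²)), invert to get ζ = −ln(OS)/√(π² + ln²(OS)) with OS = 0.280.
−ln 0.280 = 1.273, so ζ = 1.273/√(π² + 1.620) = 0.376.

ζ ≈ 0.376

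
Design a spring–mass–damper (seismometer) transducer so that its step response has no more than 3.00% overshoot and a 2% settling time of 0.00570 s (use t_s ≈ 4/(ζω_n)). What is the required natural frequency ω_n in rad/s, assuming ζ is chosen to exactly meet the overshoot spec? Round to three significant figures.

Inverting the overshoot relation: ζ = |ln 0.0300|/√(π² + ln²0.0300) = 0.745.
Then ω_n = 4/(ζ t_s) = 4/(0.745 × 0.00570) = 942 rad/s.

ω_n ≈ 942 rad/s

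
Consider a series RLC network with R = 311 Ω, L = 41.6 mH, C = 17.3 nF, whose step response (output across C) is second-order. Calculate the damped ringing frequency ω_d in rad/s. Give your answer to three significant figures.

For a series RLC circuit (capacitor voltage as output), ω_n = 1/√(LC) = 1/√(41.6 mH · 17.3 nF) = 37300 rad/s.
ζ = (R/2)·√(C/L) = (311/2)·√(17.3 nF/41.6 mH) = 0.100.
ω_d = 37300·√(1 − 0.100²) = 37100 rad/s.

ω_d ≈ 37100 rad/s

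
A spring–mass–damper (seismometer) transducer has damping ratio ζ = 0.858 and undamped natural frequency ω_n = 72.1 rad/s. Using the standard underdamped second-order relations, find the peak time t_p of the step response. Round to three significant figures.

The damped frequency is ω_d = ω_n√(1−ζ²) = 72.1·√(1−0.736) = 37.0 rad/s.
Peak time t_p = π/ω_d = π/37.0 = 0.0848 s.

t_p ≈ 0.0848 s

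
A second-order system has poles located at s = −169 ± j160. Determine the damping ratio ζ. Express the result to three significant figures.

With σ = 169, ω_d = 160: ω_n = √(σ²+ω_d²) = 233 rad/s, ζ = σ/ω_n = 0.726.

ζ ≈ 0.726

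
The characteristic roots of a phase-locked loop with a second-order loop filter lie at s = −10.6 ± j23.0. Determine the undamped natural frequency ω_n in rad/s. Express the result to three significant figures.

|pole| = ω_n = √(10.6² + 23.0²) = 25.3 rad/s; ζ = cos θ = σ/ω_n = 0.419.

ω_n ≈ 25.3 rad/s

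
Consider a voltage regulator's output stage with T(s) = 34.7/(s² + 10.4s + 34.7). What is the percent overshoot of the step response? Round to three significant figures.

Matching coefficients with s² + 2ζω_n s + ω_n² gives ω_n² = 34.7 ⇒ ω_n = 5.89 rad/s, and ζ = 10.4/(2ω_n) = 0.883.
%OS = 100·exp(−πζ/√(1−ζ²)) = 0.273%.

%OS ≈ 0.273%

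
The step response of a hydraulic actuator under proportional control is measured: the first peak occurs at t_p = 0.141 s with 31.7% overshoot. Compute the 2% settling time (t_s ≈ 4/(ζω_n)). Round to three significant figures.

t_s ≈ 0.491 s

From the overshoot, ζ = −ln(OS)/√(π²+ln²(OS)) = 0.343.
t_p = π/ω_d ⇒ ω_d = 22.3 rad/s; then ω_n = ω_d/√(1−ζ²) = 23.7 rad/s.
t_s ≈ 4/(ζω_n) = 4/(0.343·23.7) = 0.491 s.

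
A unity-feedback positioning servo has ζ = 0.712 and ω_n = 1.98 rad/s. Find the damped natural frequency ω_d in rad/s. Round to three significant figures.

ω_d ≈ 1.39 rad/s

ω_d = ω_n√(1−ζ²) = 1.98·√0.493 = 1.39 rad/s.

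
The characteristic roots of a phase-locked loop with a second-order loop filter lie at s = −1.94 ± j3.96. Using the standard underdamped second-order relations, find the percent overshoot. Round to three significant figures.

%OS ≈ 21.5%

With σ = 1.94, ω_d = 3.96: ω_n = √(σ²+ω_d²) = 4.41 rad/s, ζ = σ/ω_n = 0.440.
%OS = 100 e^{−πζ/√(1−ζ²)} with ζ = 0.440 gives 21.5%.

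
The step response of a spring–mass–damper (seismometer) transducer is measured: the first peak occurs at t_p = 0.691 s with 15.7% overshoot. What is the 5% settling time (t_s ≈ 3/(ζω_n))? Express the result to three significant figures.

The overshoot fixes ζ = −ln(OS)/√(π²+ln²(OS)) = 0.508.
From t_p = π/ω_d, ω_d = π/0.691 = 4.55 rad/s, so ω_n = ω_d/√(1−ζ²) = 5.28 rad/s.
t_s ≈ 3/(ζω_n) = 3/(0.508·5.28) = 1.12 s.

t_s ≈ 1.12 s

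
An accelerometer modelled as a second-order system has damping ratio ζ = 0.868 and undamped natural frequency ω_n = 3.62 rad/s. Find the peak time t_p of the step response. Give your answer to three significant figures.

The damped frequency is ω_d = ω_n√(1−ζ²) = 3.62·√(1−0.753) = 1.80 rad/s.
Peak time t_p = π/ω_d = π/1.80 = 1.75 s.

t_p ≈ 1.75 s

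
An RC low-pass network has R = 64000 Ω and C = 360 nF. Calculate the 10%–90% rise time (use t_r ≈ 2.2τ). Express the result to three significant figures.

τ = RC = 64000 × 360 nF = 0.0230 s.
t_r ≈ 2.2τ = 0.0507 s.

t_r ≈ 0.0507 s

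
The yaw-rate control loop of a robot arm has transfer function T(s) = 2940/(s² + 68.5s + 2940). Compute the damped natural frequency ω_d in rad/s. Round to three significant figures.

ω_d ≈ 42.0 rad/s

ω_n = √2940 = 54.2 rad/s; ζ = 68.5/(2·54.2) = 0.632.
The damped frequency ω_d = ω_n√(1−ζ²) = 42.0 rad/s.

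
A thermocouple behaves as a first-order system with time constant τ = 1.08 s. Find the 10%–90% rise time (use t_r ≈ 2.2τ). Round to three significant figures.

t_r ≈ 2.38 s

t_r ≈ 2.2τ = 2.38 s.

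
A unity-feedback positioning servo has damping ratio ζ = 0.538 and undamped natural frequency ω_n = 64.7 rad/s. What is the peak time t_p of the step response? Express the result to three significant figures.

t_p ≈ 0.0576 s

The damped frequency is ω_d = ω_n√(1−ζ²) = 64.7·√(1−0.289) = 54.5 rad/s.
Peak time t_p = π/ω_d = π/54.5 = 0.0576 s.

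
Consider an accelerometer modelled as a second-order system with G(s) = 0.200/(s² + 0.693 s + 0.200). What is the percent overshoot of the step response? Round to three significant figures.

%OS ≈ 2.13%

Comparing the denominator to s² + 2ζω_n s + ω_n²: ω_n = √0.200 = 0.447 rad/s, and 2ζω_n = 0.693 so ζ = 0.693/(2·0.447) = 0.775.
%OS = 100·exp(−πζ/√(1−ζ²)) = 2.13%.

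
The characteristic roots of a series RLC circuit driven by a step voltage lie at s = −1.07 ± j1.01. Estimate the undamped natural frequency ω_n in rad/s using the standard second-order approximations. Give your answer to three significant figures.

ω_n ≈ 1.47 rad/s

|pole| = ω_n = √(1.07² + 1.01²) = 1.47 rad/s; ζ = cos θ = σ/ω_n = 0.727.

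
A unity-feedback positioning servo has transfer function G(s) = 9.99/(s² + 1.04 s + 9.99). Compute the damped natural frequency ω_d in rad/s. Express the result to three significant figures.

Comparing the denominator to s² + 2ζω_n s + ω_n²: ω_n = √9.99 = 3.16 rad/s, and 2ζω_n = 1.04 so ζ = 1.04/(2·3.16) = 0.165.
The damped frequency ω_d = ω_n√(1−ζ²) = 3.12 rad/s.

ω_d ≈ 3.12 rad/s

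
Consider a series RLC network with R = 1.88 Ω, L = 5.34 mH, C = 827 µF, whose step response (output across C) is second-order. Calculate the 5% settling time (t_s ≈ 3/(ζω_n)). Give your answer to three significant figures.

t_s ≈ 0.0170 s

For a series RLC circuit (capacitor voltage as output), ω_n = 1/√(LC) = 1/√(5.34 mH · 827 µF) = 476 rad/s.
ζ = (R/2)·√(C/L) = (1.88/2)·√(827 µF/5.34 mH) = 0.370.
t_s ≈ 3/(ζω_n) = 0.0170 s.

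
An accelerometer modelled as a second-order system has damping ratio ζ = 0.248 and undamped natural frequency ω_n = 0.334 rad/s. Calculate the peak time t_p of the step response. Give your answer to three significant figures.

t_p ≈ 9.71 s

The damped frequency is ω_d = ω_n√(1−ζ²) = 0.334·√(1−0.0615) = 0.324 rad/s.
Peak time t_p = π/ω_d = π/0.324 = 9.71 s.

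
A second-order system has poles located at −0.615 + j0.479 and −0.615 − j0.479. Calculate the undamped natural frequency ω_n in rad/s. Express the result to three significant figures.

ω_n ≈ 0.780 rad/s

|pole| = ω_n = √(0.615² + 0.479²) = 0.780 rad/s; ζ = cos θ = σ/ω_n = 0.789.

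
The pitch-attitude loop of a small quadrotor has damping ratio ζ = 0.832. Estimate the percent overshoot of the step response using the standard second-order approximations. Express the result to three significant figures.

For an underdamped second-order system, %OS = 100·exp(−πζ/√(1−ζ²)).
πζ/√(1−ζ²) = π·0.832/√(1−0.692) = 4.711, so %OS = 100·e^(−4.711) = 0.899%.

%OS ≈ 0.899%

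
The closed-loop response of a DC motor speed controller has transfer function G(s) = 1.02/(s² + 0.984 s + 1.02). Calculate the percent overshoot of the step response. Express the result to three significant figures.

%OS ≈ 17.3%

ω_n = √1.02 = 1.01 rad/s; ζ = 0.984/(2·1.01) = 0.487.
%OS = 100 e^{−πζ/√(1−ζ²)} with ζ = 0.487 gives 17.3%.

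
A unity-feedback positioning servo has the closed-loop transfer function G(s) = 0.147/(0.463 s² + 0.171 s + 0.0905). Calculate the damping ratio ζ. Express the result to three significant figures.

ζ ≈ 0.418

Dividing through by 0.463: denominator becomes s² + 0.3693 s + 0.1955.
So ω_n = √0.1955 = 0.442 rad/s and ζ = 0.3693/(2·0.442) = 0.418.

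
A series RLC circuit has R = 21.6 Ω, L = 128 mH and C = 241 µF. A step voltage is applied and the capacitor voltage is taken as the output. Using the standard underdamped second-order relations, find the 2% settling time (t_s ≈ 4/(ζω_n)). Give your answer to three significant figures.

For a series RLC circuit (capacitor voltage as output), ω_n = 1/√(LC) = 1/√(128 mH · 241 µF) = 180 rad/s.
ζ = (R/2)·√(C/L) = (21.6/2)·√(241 µF/128 mH) = 0.469.
t_s ≈ 4/(ζω_n) = 0.0474 s.

t_s ≈ 0.0474 s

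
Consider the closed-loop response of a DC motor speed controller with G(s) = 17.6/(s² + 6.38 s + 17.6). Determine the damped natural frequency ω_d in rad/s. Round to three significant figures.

ω_n = √17.6 = 4.20 rad/s; ζ = 6.38/(2·4.20) = 0.760.
ω_d = 4.20·√(1 − 0.760²) = 2.72 rad/s.

ω_d ≈ 2.72 rad/s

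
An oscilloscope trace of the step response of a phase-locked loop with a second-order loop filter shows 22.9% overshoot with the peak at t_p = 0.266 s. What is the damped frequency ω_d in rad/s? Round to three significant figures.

t_p = π/ω_d, so ω_d = π/0.266 = 11.8 rad/s.

ω_d ≈ 11.8 rad/s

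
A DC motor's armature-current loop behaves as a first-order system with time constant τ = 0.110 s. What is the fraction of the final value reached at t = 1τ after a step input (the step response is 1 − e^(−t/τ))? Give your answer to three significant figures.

y/y_∞ ≈ 0.632

y(t)/y_∞ = 1 − e^(−t/τ) = 1 − e^(−1) = 1 − e^(−1.00) = 0.632.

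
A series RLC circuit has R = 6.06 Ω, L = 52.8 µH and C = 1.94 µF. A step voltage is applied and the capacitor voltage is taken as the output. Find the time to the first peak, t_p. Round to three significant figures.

t_p ≈ 0.0000391 s

For a series RLC circuit (capacitor voltage as output), ω_n = 1/√(LC) = 1/√(52.8 µH · 1.94 µF) = 98800 rad/s.
ζ = (R/2)·√(C/L) = (6.06/2)·√(1.94 µF/52.8 µH) = 0.581.
The damped frequency ω_d = ω_n√(1−ζ²) = 80400 rad/s. t_p = π/ω_d = 0.0000391 s.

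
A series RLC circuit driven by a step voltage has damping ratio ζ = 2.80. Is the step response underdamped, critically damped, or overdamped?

overdamped

Since ζ = 2.80 > 1, the system is overdamped.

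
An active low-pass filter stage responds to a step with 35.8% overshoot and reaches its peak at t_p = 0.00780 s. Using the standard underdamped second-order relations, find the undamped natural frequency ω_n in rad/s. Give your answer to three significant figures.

ζ from %OS: ζ = |ln 0.358|/√(π²+ln²0.358) = 0.311.
From t_p = π/ω_d, ω_d = π/0.00780 = 403 rad/s, so ω_n = ω_d/√(1−ζ²) = 424 rad/s.

ω_n ≈ 424 rad/s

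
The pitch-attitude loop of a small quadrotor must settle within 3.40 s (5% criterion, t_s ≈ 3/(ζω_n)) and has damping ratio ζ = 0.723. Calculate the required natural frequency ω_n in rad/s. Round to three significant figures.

Rearranging t_s ≈ 3/(ζω_n) gives ω_n = 3/(ζ·t_s) = 3/(0.723 × 3.40) = 1.22 rad/s.

ω_n ≈ 1.22 rad/s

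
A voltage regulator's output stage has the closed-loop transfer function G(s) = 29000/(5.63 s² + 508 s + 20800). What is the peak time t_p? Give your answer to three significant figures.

t_p ≈ 0.0771 s

Dividing through by 5.63: denominator becomes s² + 90.23 s + 3694.
So ω_n = √3694 = 60.8 rad/s and ζ = 90.23/(2·60.8) = 0.742.
ω_d = 60.8·√(1 − 0.742²) = 40.7 rad/s. t_p = π/ω_d = 0.0771 s.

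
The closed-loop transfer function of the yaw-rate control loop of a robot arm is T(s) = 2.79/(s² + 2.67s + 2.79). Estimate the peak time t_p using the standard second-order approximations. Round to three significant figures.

t_p ≈ 3.13 s

Matching coefficients with s² + 2ζω_n s + ω_n² gives ω_n² = 2.79 ⇒ ω_n = 1.67 rad/s, and ζ = 2.67/(2ω_n) = 0.799.
The damped frequency ω_d = ω_n√(1−ζ²) = 1.00 rad/s. Then t_p = π/ω_d = 3.13 s.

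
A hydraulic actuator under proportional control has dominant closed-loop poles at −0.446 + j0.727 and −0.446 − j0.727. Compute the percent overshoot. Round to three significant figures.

The poles are at −σ ± jω_d with σ = 0.446 and ω_d = 0.727, so ω_n = √(σ²+ω_d²) = 0.853 rad/s and ζ = σ/ω_n = 0.523.
%OS = 100·exp(−πζ/√(1−ζ²)) = 14.6%.

%OS ≈ 14.6%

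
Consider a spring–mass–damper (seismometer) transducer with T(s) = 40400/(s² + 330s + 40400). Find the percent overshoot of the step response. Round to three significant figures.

%OS ≈ 1.09%

Comparing the denominator to s² + 2ζω_n s + ω_n²: ω_n = √40400 = 201 rad/s, and 2ζω_n = 330 so ζ = 330/(2·201) = 0.821.
%OS = 100 e^{−πζ/√(1−ζ²)} with ζ = 0.821 gives 1.09%.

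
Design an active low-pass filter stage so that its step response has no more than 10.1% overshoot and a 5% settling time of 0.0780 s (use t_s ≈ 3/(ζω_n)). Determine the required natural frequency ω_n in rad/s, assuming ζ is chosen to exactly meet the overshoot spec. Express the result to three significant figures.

From %OS = 100·exp(−πζ/√(1−ζ²)), invert to get ζ = −ln(OS)/√(π² + ln²(OS)) with OS = 0.101.
−ln 0.101 = 2.293, so ζ = 2.293/√(π² + 5.256) = 0.589.
From t_s ≈ 3/(ζω_n): ω_n = 3/(ζ·t_s) = 3/(0.589·0.0780) = 65.2 rad/s.

ω_n ≈ 65.2 rad/s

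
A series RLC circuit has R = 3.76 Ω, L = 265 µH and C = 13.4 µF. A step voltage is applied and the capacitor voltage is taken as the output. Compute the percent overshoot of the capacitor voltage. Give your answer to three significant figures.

%OS ≈ 23.1%

For a series RLC circuit (capacitor voltage as output), ω_n = 1/√(LC) = 1/√(265 µH · 13.4 µF) = 16800 rad/s.
ζ = (R/2)·√(C/L) = (3.76/2)·√(13.4 µF/265 µH) = 0.423.
%OS = 100·exp(−πζ/√(1−ζ²)) = 23.1%.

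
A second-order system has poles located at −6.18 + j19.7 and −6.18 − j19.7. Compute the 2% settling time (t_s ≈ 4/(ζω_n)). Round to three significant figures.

t_s ≈ 0.647 s

For poles at −σ ± jω_d, ζω_n = σ = 6.18, so t_s ≈ 4/σ = 0.647 s.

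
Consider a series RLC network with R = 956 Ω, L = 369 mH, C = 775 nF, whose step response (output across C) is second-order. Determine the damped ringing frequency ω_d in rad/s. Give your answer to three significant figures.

For a series RLC circuit (capacitor voltage as output), ω_n = 1/√(LC) = 1/√(369 mH · 775 nF) = 1870 rad/s.
ζ = (R/2)·√(C/L) = (956/2)·√(775 nF/369 mH) = 0.693.
The damped frequency ω_d = ω_n√(1−ζ²) = 1350 rad/s.

ω_d ≈ 1350 rad/s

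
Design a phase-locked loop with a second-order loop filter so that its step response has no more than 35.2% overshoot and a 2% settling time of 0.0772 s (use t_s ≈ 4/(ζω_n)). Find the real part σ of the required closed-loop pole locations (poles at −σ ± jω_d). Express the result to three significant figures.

The settling-time spec alone fixes σ = ζω_n = 4/t_s = 4/0.0772 = 51.8.
(Overshoot then fixes ζ = 0.315 and hence ω_d = σ·√(1−ζ²)/ζ = 156 rad/s.)

σ ≈ 51.8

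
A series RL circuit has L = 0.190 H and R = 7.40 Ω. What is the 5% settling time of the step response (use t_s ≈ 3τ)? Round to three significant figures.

τ = L/R = 0.190/7.40 = 0.0257 s.
t_s ≈ 3τ = 0.0770 s.

t_s ≈ 0.0770 s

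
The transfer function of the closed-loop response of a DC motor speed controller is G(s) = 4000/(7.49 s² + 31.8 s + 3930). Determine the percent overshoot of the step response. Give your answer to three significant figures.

%OS ≈ 74.6%

Dividing through by 7.49: denominator becomes s² + 4.246 s + 524.7.
So ω_n = √524.7 = 22.9 rad/s and ζ = 4.246/(2·22.9) = 0.0927.
%OS = 100·exp(−πζ/√(1−ζ²)) = 74.6%.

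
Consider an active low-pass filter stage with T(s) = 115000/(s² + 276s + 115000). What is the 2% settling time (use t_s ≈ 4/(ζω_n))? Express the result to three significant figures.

t_s ≈ 0.0290 s

ω_n = √115000 = 339 rad/s; ζ = 276/(2·339) = 0.407.
t_s ≈ 4/(ζω_n) = 4/(0.407·339) = 0.0290 s.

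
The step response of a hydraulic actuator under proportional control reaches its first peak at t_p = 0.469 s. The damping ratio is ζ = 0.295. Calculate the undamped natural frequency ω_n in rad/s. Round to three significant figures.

Peak time t_p = π/ω_d, so ω_d = π/t_p = π/0.469 = 6.70 rad/s.
ω_n = ω_d/√(1−ζ²) = 6.70/√0.913 = 7.01 rad/s.

ω_n ≈ 7.01 rad/s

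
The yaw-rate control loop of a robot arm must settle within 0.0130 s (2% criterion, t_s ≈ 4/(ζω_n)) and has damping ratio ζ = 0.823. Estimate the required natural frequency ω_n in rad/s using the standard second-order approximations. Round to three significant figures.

Rearranging t_s ≈ 4/(ζω_n) gives ω_n = 4/(ζ·t_s) = 4/(0.823 × 0.0130) = 374 rad/s.

ω_n ≈ 374 rad/s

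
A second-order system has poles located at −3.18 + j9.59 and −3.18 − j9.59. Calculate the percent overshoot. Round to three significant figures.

%OS ≈ 35.3%

|pole| = ω_n = √(3.18² + 9.59²) = 10.1 rad/s; ζ = cos θ = σ/ω_n = 0.315.
%OS = 100·exp(−πζ/√(1−ζ²)) = 35.3%.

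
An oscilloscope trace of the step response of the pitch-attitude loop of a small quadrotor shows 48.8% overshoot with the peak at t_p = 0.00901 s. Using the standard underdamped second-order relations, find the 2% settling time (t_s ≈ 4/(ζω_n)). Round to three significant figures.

t_s ≈ 0.0502 s

The overshoot fixes ζ = −ln(OS)/√(π²+ln²(OS)) = 0.223.
From t_p = π/ω_d, ω_d = π/0.00901 = 349 rad/s, so ω_n = ω_d/√(1−ζ²) = 358 rad/s.
t_s ≈ 4/(ζω_n) = 4/(0.223·358) = 0.0502 s.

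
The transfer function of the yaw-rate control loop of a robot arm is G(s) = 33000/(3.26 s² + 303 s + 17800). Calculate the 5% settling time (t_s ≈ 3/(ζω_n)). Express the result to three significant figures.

Dividing through by 3.26: denominator becomes s² + 92.94 s + 5460.
So ω_n = √5460 = 73.9 rad/s and ζ = 92.94/(2·73.9) = 0.629.
t_s ≈ 3/(ζω_n) = 0.0646 s.

t_s ≈ 0.0646 s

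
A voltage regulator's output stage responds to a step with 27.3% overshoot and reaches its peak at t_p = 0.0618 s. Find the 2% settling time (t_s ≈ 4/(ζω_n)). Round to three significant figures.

t_s ≈ 0.190 s

From the overshoot, ζ = −ln(OS)/√(π²+ln²(OS)) = 0.382.
t_p = π/ω_d ⇒ ω_d = 50.8 rad/s; then ω_n = ω_d/√(1−ζ²) = 55.0 rad/s.
t_s ≈ 4/(ζω_n) = 4/(0.382·55.0) = 0.190 s.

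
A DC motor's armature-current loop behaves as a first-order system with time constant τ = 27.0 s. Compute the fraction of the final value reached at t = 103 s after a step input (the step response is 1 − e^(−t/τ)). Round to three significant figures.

y(t)/y_∞ = 1 − e^(−t/τ) = 1 − e^(−103/27.0) = 1 − e^(−3.81) = 0.978.

y/y_∞ ≈ 0.978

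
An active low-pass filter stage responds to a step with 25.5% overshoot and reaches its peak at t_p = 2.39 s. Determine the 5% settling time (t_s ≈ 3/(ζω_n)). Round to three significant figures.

t_s ≈ 5.25 s

From the overshoot, ζ = −ln(OS)/√(π²+ln²(OS)) = 0.399.
From t_p = π/ω_d, ω_d = π/2.39 = 1.31 rad/s, so ω_n = ω_d/√(1−ζ²) = 1.43 rad/s.
t_s ≈ 3/(ζω_n) = 3/(0.399·1.43) = 5.25 s.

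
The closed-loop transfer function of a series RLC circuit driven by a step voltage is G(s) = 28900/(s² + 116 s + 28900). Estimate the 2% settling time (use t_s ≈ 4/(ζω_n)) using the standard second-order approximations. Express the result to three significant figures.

t_s ≈ 0.0690 s

ω_n = √28900 = 170 rad/s; ζ = 116/(2·170) = 0.341.
t_s ≈ 4/(ζω_n) = 4/(0.341·170) = 0.0690 s.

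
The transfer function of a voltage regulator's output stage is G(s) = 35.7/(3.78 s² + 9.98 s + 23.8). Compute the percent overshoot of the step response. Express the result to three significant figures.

%OS ≈ 14.3%

Dividing through by 3.78: denominator becomes s² + 2.640 s + 6.296.
So ω_n = √6.296 = 2.51 rad/s and ζ = 2.640/(2·2.51) = 0.526.
%OS = 100 e^{−πζ/√(1−ζ²)} with ζ = 0.526 gives 14.3%.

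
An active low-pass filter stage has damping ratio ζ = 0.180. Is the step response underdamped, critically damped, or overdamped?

Since ζ = 0.180 < 1, the system is underdamped.

underdamped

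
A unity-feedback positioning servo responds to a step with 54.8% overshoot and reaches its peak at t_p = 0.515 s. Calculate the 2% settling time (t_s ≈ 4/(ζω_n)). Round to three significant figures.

ζ from %OS: ζ = |ln 0.548|/√(π²+ln²0.548) = 0.188.
From t_p = π/ω_d, ω_d = π/0.515 = 6.10 rad/s, so ω_n = ω_d/√(1−ζ²) = 6.21 rad/s.
t_s ≈ 4/(ζω_n) = 4/(0.188·6.21) = 3.42 s.

t_s ≈ 3.42 s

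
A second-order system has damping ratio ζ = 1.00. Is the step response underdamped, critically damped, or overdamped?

Since ζ = 1, the system is critically damped.

critically damped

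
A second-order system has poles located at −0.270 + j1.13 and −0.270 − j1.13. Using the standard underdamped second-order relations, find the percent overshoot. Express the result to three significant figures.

%OS ≈ 47.2%

The poles are at −σ ± jω_d with σ = 0.270 and ω_d = 1.13, so ω_n = √(σ²+ω_d²) = 1.16 rad/s and ζ = σ/ω_n = 0.232.
%OS = 100·exp(−πζ/√(1−ζ²)) = 47.2%.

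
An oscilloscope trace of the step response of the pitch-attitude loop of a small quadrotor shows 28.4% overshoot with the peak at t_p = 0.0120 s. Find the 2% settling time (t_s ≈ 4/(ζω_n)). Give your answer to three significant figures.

t_s ≈ 0.0381 s

ζ from %OS: ζ = |ln 0.284|/√(π²+ln²0.284) = 0.372.
From t_p = π/ω_d, ω_d = π/0.0120 = 262 rad/s, so ω_n = ω_d/√(1−ζ²) = 282 rad/s.
t_s ≈ 4/(ζω_n) = 4/(0.372·282) = 0.0381 s.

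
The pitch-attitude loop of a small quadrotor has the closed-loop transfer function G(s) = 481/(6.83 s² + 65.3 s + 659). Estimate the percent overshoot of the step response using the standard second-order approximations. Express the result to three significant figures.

Dividing through by 6.83: denominator becomes s² + 9.561 s + 96.49.
So ω_n = √96.49 = 9.82 rad/s and ζ = 9.561/(2·9.82) = 0.487.
%OS = 100·exp(−πζ/√(1−ζ²)) = 17.4%.

%OS ≈ 17.4%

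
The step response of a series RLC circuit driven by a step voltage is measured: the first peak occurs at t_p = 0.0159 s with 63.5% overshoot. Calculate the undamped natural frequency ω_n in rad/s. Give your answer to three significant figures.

ω_n ≈ 200 rad/s

ζ from %OS: ζ = |ln 0.635|/√(π²+ln²0.635) = 0.143.
t_p = π/ω_d ⇒ ω_d = 198 rad/s; then ω_n = ω_d/√(1−ζ²) = 200 rad/s.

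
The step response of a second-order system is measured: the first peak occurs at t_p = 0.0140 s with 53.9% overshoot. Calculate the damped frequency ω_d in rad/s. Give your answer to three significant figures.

t_p = π/ω_d, so ω_d = π/0.0140 = 224 rad/s.

ω_d ≈ 224 rad/s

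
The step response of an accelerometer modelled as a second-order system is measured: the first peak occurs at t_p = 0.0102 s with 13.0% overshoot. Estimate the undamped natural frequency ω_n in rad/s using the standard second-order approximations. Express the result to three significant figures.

The overshoot fixes ζ = −ln(OS)/√(π²+ln²(OS)) = 0.545.
t_p = π/ω_d ⇒ ω_d = 308 rad/s; then ω_n = ω_d/√(1−ζ²) = 367 rad/s.

ω_n ≈ 367 rad/s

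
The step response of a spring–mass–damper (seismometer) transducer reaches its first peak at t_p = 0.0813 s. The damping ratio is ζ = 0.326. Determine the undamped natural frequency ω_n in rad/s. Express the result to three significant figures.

ω_n ≈ 40.9 rad/s

Peak time t_p = π/ω_d, so ω_d = π/t_p = π/0.0813 = 38.6 rad/s.
ω_n = ω_d/√(1−ζ²) = 38.6/√0.894 = 40.9 rad/s.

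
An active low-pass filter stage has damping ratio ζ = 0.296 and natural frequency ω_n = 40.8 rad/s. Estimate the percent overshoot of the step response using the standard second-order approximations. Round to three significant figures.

%OS ≈ 37.8%

For an underdamped second-order system, %OS = 100·exp(−πζ/√(1−ζ²)).
πζ/√(1−ζ²) = π·0.296/√(1−0.0876) = 0.9735, so %OS = 100·e^(−0.9735) = 37.8%.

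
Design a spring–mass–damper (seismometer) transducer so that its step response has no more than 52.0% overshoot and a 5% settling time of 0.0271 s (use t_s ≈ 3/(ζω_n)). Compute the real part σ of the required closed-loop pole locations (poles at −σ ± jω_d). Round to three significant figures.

The settling-time spec alone fixes σ = ζω_n = 3/t_s = 3/0.0271 = 111.
(Overshoot then fixes ζ = 0.204 and hence ω_d = σ·√(1−ζ²)/ζ = 532 rad/s.)

σ ≈ 111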